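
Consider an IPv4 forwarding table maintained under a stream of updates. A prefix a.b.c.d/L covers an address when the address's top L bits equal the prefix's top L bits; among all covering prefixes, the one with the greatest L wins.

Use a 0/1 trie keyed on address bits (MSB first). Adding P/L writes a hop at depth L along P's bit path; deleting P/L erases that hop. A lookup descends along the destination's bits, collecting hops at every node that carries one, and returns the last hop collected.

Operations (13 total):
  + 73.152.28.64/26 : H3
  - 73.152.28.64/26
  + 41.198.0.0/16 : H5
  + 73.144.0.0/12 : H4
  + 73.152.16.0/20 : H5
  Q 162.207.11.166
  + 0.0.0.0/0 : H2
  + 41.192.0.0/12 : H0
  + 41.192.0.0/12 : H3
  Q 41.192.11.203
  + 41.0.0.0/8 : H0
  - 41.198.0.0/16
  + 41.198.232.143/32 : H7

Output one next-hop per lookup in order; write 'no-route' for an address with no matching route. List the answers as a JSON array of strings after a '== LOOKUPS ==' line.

Apply in order:
  + 73.152.28.64/26 (H3) depth=26
  - 73.152.28.64/26 clear@26
  + 41.198.0.0/16 (H5) depth=16
  + 73.144.0.0/12 (H4) depth=12
  + 73.152.16.0/20 (H5) depth=20
  Q 162.207.11.166: descend ε ; hops seen [∅] ; pick no-route
  + 0.0.0.0/0 (H2) depth=0
  + 41.192.0.0/12 (H0) depth=12
  + 41.192.0.0/12 (H3) depth=12
  Q 41.192.11.203: descend 0010100111000 ; hops seen [H2,H3] ; pick H3
  + 41.0.0.0/8 (H0) depth=8
  - 41.198.0.0/16 clear@16
  + 41.198.232.143/32 (H7) depth=32

== LOOKUPS ==
["no-route","H3"]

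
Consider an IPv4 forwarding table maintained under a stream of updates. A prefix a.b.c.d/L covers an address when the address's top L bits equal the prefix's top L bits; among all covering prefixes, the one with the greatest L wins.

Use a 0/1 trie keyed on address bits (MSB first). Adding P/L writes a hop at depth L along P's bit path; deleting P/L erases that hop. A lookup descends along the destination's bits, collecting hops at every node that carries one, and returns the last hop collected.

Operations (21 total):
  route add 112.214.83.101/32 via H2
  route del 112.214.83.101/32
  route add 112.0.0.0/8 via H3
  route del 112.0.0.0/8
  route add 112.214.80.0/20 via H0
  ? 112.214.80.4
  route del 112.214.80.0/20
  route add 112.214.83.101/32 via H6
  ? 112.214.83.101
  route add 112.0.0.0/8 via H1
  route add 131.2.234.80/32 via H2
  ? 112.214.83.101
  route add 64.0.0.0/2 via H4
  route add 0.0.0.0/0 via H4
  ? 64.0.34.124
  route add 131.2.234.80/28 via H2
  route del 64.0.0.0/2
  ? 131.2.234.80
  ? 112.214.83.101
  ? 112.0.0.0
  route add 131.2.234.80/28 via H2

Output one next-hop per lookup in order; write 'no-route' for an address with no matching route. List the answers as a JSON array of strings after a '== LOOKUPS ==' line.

Process each operation:
  + 112.214.83.101/32 (H2) depth=32
  - 112.214.83.101/32 clear@32
  + 112.0.0.0/8 (H3) depth=8
  - 112.0.0.0/8 clear@8
  + 112.214.80.0/20 (H0) depth=20
  lookup 112.214.80.4: bits 0111000011010110010100 walk d0:-→d1:-→d2:-→d3:-→d4:-→d5:-→d6:-→d7:-→d8:-→d9:-→d10:-→d11:-→d12:-→d13:-→d14:-→d15:-→d16:-→d17:-→d18:-→d19:-→d20:H0→d21:-→d22:- -> H0
  - 112.214.80.0/20 clear@20
  + 112.214.83.101/32 (H6) depth=32
  lookup 112.214.83.101: bits 01110000110101100101001101100101 walk d0:-→d1:-→d2:-→d3:-→d4:-→d5:-→d6:-→d7:-→d8:-→d9:-→d10:-→d11:-→d12:-→d13:-→d14:-→d15:-→d16:-→d17:-→d18:-→d19:-→d20:-→d21:-→d22:-→d23:-→d24:-→d25:-→d26:-→d27:-→d28:-→d29:-→d30:-→d31:-→d32:H6 -> H6
  + 112.0.0.0/8 (H1) depth=8
  + 131.2.234.80/32 (H2) depth=32
  lookup 112.214.83.101: bits 01110000110101100101001101100101 walk d0:-→d1:-→d2:-→d3:-→d4:-→d5:-→d6:-→d7:-→d8:H1→d9:-→d10:-→d11:-→d12:-→d13:-→d14:-→d15:-→d16:-→d17:-→d18:-→d19:-→d20:-→d21:-→d22:-→d23:-→d24:-→d25:-→d26:-→d27:-→d28:-→d29:-→d30:-→d31:-→d32:H6 -> H6
  + 64.0.0.0/2 (H4) depth=2
  + 0.0.0.0/0 (H4) depth=0
  lookup 64.0.34.124: bits 01 walk d0:H4→d1:-→d2:H4 -> H4
  + 131.2.234.80/28 (H2) depth=28
  - 64.0.0.0/2 clear@2
  lookup 131.2.234.80: bits 10000011000000101110101001010000 walk d0:H4→d1:-→d2:-→d3:-→d4:-→d5:-→d6:-→d7:-→d8:-→d9:-→d10:-→d11:-→d12:-→d13:-→d14:-→d15:-→d16:-→d17:-→d18:-→d19:-→d20:-→d21:-→d22:-→d23:-→d24:-→d25:-→d26:-→d27:-→d28:H2→d29:-→d30:-→d31:-→d32:H2 -> H2
  lookup 112.214.83.101: bits 01110000110101100101001101100101 walk d0:H4→d1:-→d2:-→d3:-→d4:-→d5:-→d6:-→d7:-→d8:H1→d9:-→d10:-→d11:-→d12:-→d13:-→d14:-→d15:-→d16:-→d17:-→d18:-→d19:-→d20:-→d21:-→d22:-→d23:-→d24:-→d25:-→d26:-→d27:-→d28:-→d29:-→d30:-→d31:-→d32:H6 -> H6
  lookup 112.0.0.0: bits 01110000 walk d0:H4→d1:-→d2:-→d3:-→d4:-→d5:-→d6:-→d7:-→d8:H1 -> H1
  + 131.2.234.80/28 (H2) depth=28

== LOOKUPS ==
["H0","H6","H6","H4","H2","H6","H1"]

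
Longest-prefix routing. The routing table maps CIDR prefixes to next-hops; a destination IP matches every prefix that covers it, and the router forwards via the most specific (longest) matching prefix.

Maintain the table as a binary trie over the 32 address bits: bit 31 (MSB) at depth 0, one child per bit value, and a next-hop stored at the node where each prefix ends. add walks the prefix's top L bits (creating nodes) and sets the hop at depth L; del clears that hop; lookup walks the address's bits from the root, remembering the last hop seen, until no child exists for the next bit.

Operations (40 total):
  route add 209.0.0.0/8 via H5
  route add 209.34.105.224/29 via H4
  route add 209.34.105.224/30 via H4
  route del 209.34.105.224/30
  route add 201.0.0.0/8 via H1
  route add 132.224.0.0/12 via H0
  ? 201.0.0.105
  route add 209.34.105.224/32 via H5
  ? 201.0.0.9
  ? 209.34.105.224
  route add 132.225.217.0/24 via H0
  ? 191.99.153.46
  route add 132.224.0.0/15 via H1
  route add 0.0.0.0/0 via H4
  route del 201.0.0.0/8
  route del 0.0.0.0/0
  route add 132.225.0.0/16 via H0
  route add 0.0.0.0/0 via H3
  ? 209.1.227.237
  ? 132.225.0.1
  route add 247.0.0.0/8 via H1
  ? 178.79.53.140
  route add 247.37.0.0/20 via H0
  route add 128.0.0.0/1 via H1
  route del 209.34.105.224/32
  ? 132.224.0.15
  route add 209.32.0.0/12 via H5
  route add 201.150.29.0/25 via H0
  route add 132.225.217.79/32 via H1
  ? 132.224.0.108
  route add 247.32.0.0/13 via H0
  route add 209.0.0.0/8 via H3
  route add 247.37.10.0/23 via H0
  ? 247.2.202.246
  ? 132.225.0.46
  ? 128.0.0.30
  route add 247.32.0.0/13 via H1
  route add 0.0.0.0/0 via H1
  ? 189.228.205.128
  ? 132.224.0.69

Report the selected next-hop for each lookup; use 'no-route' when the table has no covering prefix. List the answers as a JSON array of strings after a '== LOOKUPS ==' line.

Apply in order:
  + 209.0.0.0/8 (H5) depth=8
  + 209.34.105.224/29 (H4) depth=29
  + 209.34.105.224/30 (H4) depth=30
  del 209.34.105.224/30 (clear depth 30)
  + 201.0.0.0/8 (H1) depth=8
  + 132.224.0.0/12 (H0) depth=12
  ? 201.0.0.105  path d0:-→d1:-→d2:-→d3:-→d4:-→d5:-→d6:-→d7:-→d8:H1  best=H1
  + 209.34.105.224/32 (H5) depth=32
  ? 201.0.0.9  path d0:-→d1:-→d2:-→d3:-→d4:-→d5:-→d6:-→d7:-→d8:H1  best=H1
  ? 209.34.105.224  path d0:-→d1:-→d2:-→d3:-→d4:-→d5:-→d6:-→d7:-→d8:H5→d9:-→d10:-→d11:-→d12:-→d13:-→d14:-→d15:-→d16:-→d17:-→d18:-→d19:-→d20:-→d21:-→d22:-→d23:-→d24:-→d25:-→d26:-→d27:-→d28:-→d29:H4→d30:-→d31:-→d32:H5  best=H5
  + 132.225.217.0/24 (H0) depth=24
  ? 191.99.153.46  path d0:-→d1:-→d2:-  best=no-route
  + 132.224.0.0/15 (H1) depth=15
  + 0.0.0.0/0 (H4) depth=0
  del 201.0.0.0/8 (clear depth 8)
  del 0.0.0.0/0 (clear depth 0)
  + 132.225.0.0/16 (H0) depth=16
  + 0.0.0.0/0 (H3) depth=0
  ? 209.1.227.237  path d0:H3→d1:-→d2:-→d3:-→d4:-→d5:-→d6:-→d7:-→d8:H5→d9:-→d10:-  best=H5
  ? 132.225.0.1  path d0:H3→d1:-→d2:-→d3:-→d4:-→d5:-→d6:-→d7:-→d8:-→d9:-→d10:-→d11:-→d12:H0→d13:-→d14:-→d15:H1→d16:H0  best=H0
  + 247.0.0.0/8 (H1) depth=8
  ? 178.79.53.140  path d0:H3→d1:-→d2:-  best=H3
  + 247.37.0.0/20 (H0) depth=20
  + 128.0.0.0/1 (H1) depth=1
  del 209.34.105.224/32 (clear depth 32)
  ? 132.224.0.15  path d0:H3→d1:H1→d2:-→d3:-→d4:-→d5:-→d6:-→d7:-→d8:-→d9:-→d10:-→d11:-→d12:H0→d13:-→d14:-→d15:H1  best=H1
  + 209.32.0.0/12 (H5) depth=12
  + 201.150.29.0/25 (H0) depth=25
  + 132.225.217.79/32 (H1) depth=32
  ? 132.224.0.108  path d0:H3→d1:H1→d2:-→d3:-→d4:-→d5:-→d6:-→d7:-→d8:-→d9:-→d10:-→d11:-→d12:H0→d13:-→d14:-→d15:H1  best=H1
  + 247.32.0.0/13 (H0) depth=13
  + 209.0.0.0/8 (H3) depth=8
  + 247.37.10.0/23 (H0) depth=23
  ? 247.2.202.246  path d0:H3→d1:H1→d2:-→d3:-→d4:-→d5:-→d6:-→d7:-→d8:H1→d9:-→d10:-  best=H1
  ? 132.225.0.46  path d0:H3→d1:H1→d2:-→d3:-→d4:-→d5:-→d6:-→d7:-→d8:-→d9:-→d10:-→d11:-→d12:H0→d13:-→d14:-→d15:H1→d16:H0  best=H0
  ? 128.0.0.30  path d0:H3→d1:H1→d2:-→d3:-→d4:-→d5:-  best=H1
  + 247.32.0.0/13 (H1) depth=13
  + 0.0.0.0/0 (H1) depth=0
  ? 189.228.205.128  path d0:H1→d1:H1→d2:-  best=H1
  ? 132.224.0.69  path d0:H1→d1:H1→d2:-→d3:-→d4:-→d5:-→d6:-→d7:-→d8:-→d9:-→d10:-→d11:-→d12:H0→d13:-→d14:-→d15:H1  best=H1

== LOOKUPS ==
["H1","H1","H5","no-route","H5","H0","H3","H1","H1","H1","H0","H1","H1","H1"]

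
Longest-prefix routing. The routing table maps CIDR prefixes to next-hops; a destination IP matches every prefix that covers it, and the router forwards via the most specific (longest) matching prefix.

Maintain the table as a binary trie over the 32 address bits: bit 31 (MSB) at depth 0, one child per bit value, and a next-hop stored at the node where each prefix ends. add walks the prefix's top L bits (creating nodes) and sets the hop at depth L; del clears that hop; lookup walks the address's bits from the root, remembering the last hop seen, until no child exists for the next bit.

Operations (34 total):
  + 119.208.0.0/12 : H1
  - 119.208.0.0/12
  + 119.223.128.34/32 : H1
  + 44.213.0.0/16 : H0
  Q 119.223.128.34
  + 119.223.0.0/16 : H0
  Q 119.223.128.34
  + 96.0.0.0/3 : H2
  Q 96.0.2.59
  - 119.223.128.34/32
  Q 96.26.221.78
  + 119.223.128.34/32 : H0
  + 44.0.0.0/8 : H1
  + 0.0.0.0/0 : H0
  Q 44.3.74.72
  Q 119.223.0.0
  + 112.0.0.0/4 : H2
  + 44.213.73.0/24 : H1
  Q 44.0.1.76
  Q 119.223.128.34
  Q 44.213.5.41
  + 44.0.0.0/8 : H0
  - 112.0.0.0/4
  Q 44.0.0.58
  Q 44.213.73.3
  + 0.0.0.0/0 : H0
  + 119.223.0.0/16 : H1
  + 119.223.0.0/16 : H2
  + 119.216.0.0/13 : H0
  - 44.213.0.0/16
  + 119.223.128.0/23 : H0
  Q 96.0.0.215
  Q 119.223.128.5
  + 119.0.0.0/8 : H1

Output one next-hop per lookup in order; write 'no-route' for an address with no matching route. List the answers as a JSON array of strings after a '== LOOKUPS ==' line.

Process each operation:
  add 119.208.0.0/12 -> H1 at depth 12
  del 119.208.0.0/12 (clear depth 12)
  add 119.223.128.34/32 -> H1 at depth 32
  add 44.213.0.0/16 -> H0 at depth 16
  ? 119.223.128.34  path d0:-→d1:-→d2:-→d3:-→d4:-→d5:-→d6:-→d7:-→d8:-→d9:-→d10:-→d11:-→d12:-→d13:-→d14:-→d15:-→d16:-→d17:-→d18:-→d19:-→d20:-→d21:-→d22:-→d23:-→d24:-→d25:-→d26:-→d27:-→d28:-→d29:-→d30:-→d31:-→d32:H1  best=H1
  add 119.223.0.0/16 -> H0 at depth 16
  ? 119.223.128.34  path d0:-→d1:-→d2:-→d3:-→d4:-→d5:-→d6:-→d7:-→d8:-→d9:-→d10:-→d11:-→d12:-→d13:-→d14:-→d15:-→d16:H0→d17:-→d18:-→d19:-→d20:-→d21:-→d22:-→d23:-→d24:-→d25:-→d26:-→d27:-→d28:-→d29:-→d30:-→d31:-→d32:H1  best=H1
  add 96.0.0.0/3 -> H2 at depth 3
  ? 96.0.2.59  path d0:-→d1:-→d2:-→d3:H2  best=H2
  del 119.223.128.34/32 (clear depth 32)
  ? 96.26.221.78  path d0:-→d1:-→d2:-→d3:H2  best=H2
  add 119.223.128.34/32 -> H0 at depth 32
  add 44.0.0.0/8 -> H1 at depth 8
  add 0.0.0.0/0 -> H0 at depth 0
  ? 44.3.74.72  path d0:H0→d1:-→d2:-→d3:-→d4:-→d5:-→d6:-→d7:-→d8:H1  best=H1
  ? 119.223.0.0  path d0:H0→d1:-→d2:-→d3:H2→d4:-→d5:-→d6:-→d7:-→d8:-→d9:-→d10:-→d11:-→d12:-→d13:-→d14:-→d15:-→d16:H0  best=H0
  add 112.0.0.0/4 -> H2 at depth 4
  add 44.213.73.0/24 -> H1 at depth 24
  ? 44.0.1.76  path d0:H0→d1:-→d2:-→d3:-→d4:-→d5:-→d6:-→d7:-→d8:H1  best=H1
  ? 119.223.128.34  path d0:H0→d1:-→d2:-→d3:H2→d4:H2→d5:-→d6:-→d7:-→d8:-→d9:-→d10:-→d11:-→d12:-→d13:-→d14:-→d15:-→d16:H0→d17:-→d18:-→d19:-→d20:-→d21:-→d22:-→d23:-→d24:-→d25:-→d26:-→d27:-→d28:-→d29:-→d30:-→d31:-→d32:H0  best=H0
  ? 44.213.5.41  path d0:H0→d1:-→d2:-→d3:-→d4:-→d5:-→d6:-→d7:-→d8:H1→d9:-→d10:-→d11:-→d12:-→d13:-→d14:-→d15:-→d16:H0→d17:-  best=H0
  add 44.0.0.0/8 -> H0 at depth 8
  del 112.0.0.0/4 (clear depth 4)
  ? 44.0.0.58  path d0:H0→d1:-→d2:-→d3:-→d4:-→d5:-→d6:-→d7:-→d8:H0  best=H0
  ? 44.213.73.3  path d0:H0→d1:-→d2:-→d3:-→d4:-→d5:-→d6:-→d7:-→d8:H0→d9:-→d10:-→d11:-→d12:-→d13:-→d14:-→d15:-→d16:H0→d17:-→d18:-→d19:-→d20:-→d21:-→d22:-→d23:-→d24:H1  best=H1
  add 0.0.0.0/0 -> H0 at depth 0
  add 119.223.0.0/16 -> H1 at depth 16
  add 119.223.0.0/16 -> H2 at depth 16
  add 119.216.0.0/13 -> H0 at depth 13
  del 44.213.0.0/16 (clear depth 16)
  add 119.223.128.0/23 -> H0 at depth 23
  ? 96.0.0.215  path d0:H0→d1:-→d2:-→d3:H2  best=H2
  ? 119.223.128.5  path d0:H0→d1:-→d2:-→d3:H2→d4:-→d5:-→d6:-→d7:-→d8:-→d9:-→d10:-→d11:-→d12:-→d13:H0→d14:-→d15:-→d16:H2→d17:-→d18:-→d19:-→d20:-→d21:-→d22:-→d23:H0→d24:-→d25:-→d26:-  best=H0
  add 119.0.0.0/8 -> H1 at depth 8

== LOOKUPS ==
["H1","H1","H2","H2","H1","H0","H1","H0","H0","H0","H1","H2","H0"]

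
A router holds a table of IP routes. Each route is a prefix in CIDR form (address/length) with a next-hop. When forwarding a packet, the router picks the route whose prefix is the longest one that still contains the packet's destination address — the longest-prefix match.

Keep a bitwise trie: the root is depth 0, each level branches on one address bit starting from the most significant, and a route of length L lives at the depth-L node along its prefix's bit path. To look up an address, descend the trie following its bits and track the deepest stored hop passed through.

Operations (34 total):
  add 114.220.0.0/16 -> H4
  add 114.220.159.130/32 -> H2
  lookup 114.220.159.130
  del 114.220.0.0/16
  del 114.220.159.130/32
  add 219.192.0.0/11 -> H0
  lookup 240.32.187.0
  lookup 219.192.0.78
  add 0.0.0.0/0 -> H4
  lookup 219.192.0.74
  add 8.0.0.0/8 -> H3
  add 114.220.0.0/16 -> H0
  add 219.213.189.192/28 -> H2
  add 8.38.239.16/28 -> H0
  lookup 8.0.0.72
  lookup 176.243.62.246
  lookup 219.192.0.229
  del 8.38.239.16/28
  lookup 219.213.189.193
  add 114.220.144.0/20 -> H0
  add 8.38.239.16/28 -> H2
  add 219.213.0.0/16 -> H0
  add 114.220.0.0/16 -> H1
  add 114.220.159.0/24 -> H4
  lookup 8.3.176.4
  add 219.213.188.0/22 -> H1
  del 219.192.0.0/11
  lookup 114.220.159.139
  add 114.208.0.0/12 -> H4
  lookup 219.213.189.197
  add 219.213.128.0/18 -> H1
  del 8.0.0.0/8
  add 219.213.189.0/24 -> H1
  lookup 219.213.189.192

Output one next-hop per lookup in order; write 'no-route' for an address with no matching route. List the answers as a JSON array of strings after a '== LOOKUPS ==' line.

Trace:
  add 114.220.0.0/16 -> H4 at depth 16
  add 114.220.159.130/32 -> H2 at depth 32
  Q 114.220.159.130: descend 01110010110111001001111110000010 ; hops seen [H4,H2] ; pick H2
  - 114.220.0.0/16 clear@16
  - 114.220.159.130/32 clear@32
  add 219.192.0.0/11 -> H0 at depth 11
  Q 240.32.187.0: descend 11 ; hops seen [∅] ; pick no-route
  Q 219.192.0.78: descend 11011011110 ; hops seen [H0] ; pick H0
  add 0.0.0.0/0 -> H4 at depth 0
  Q 219.192.0.74: descend 11011011110 ; hops seen [H4,H0] ; pick H0
  add 8.0.0.0/8 -> H3 at depth 8
  add 114.220.0.0/16 -> H0 at depth 16
  add 219.213.189.192/28 -> H2 at depth 28
  add 8.38.239.16/28 -> H0 at depth 28
  Q 8.0.0.72: descend 0000100000 ; hops seen [H4,H3] ; pick H3
  Q 176.243.62.246: descend 1 ; hops seen [H4] ; pick H4
  Q 219.192.0.229: descend 11011011110 ; hops seen [H4,H0] ; pick H0
  - 8.38.239.16/28 clear@28
  Q 219.213.189.193: descend 1101101111010101101111011100 ; hops seen [H4,H0,H2] ; pick H2
  add 114.220.144.0/20 -> H0 at depth 20
  add 8.38.239.16/28 -> H2 at depth 28
  add 219.213.0.0/16 -> H0 at depth 16
  add 114.220.0.0/16 -> H1 at depth 16
  add 114.220.159.0/24 -> H4 at depth 24
  Q 8.3.176.4: descend 0000100000 ; hops seen [H4,H3] ; pick H3
  add 219.213.188.0/22 -> H1 at depth 22
  - 219.192.0.0/11 clear@11
  Q 114.220.159.139: descend 0111001011011100100111111000 ; hops seen [H4,H1,H0,H4] ; pick H4
  add 114.208.0.0/12 -> H4 at depth 12
  Q 219.213.189.197: descend 1101101111010101101111011100 ; hops seen [H4,H0,H1,H2] ; pick H2
  add 219.213.128.0/18 -> H1 at depth 18
  - 8.0.0.0/8 clear@8
  add 219.213.189.0/24 -> H1 at depth 24
  Q 219.213.189.192: descend 1101101111010101101111011100 ; hops seen [H4,H0,H1,H1,H1,H2] ; pick H2

== LOOKUPS ==
["H2","no-route","H0","H0","H3","H4","H0","H2","H3","H4","H2","H2"]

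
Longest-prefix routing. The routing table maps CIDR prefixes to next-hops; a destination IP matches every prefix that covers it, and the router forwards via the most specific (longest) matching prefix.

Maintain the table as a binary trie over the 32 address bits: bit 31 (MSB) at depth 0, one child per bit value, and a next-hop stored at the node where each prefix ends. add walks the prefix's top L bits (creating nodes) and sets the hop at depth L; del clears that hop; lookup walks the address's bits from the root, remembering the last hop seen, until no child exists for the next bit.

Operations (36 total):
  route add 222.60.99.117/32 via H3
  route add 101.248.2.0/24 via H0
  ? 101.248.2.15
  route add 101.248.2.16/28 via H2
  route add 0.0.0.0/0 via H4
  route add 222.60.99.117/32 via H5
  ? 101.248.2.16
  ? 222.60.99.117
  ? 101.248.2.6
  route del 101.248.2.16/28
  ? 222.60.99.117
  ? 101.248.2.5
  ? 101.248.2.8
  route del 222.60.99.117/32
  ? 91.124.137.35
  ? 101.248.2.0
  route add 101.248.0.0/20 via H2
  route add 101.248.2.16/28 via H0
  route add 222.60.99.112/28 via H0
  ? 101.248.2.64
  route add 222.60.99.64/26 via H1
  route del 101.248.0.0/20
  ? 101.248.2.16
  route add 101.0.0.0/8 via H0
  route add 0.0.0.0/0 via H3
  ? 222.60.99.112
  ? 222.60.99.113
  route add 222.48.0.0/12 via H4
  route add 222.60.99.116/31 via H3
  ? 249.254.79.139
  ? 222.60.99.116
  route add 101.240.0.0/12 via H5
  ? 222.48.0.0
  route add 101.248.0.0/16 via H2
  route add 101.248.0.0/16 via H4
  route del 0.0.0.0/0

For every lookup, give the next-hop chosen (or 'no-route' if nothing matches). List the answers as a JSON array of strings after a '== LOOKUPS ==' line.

Apply in order:
  + 222.60.99.117/32 (H3) depth=32
  + 101.248.2.0/24 (H0) depth=24
  Q 101.248.2.15: descend 011001011111100000000010 ; hops seen [H0] ; pick H0
  + 101.248.2.16/28 (H2) depth=28
  + 0.0.0.0/0 (H4) depth=0
  + 222.60.99.117/32 (H5) depth=32
  Q 101.248.2.16: descend 0110010111111000000000100001 ; hops seen [H4,H0,H2] ; pick H2
  Q 222.60.99.117: descend 11011110001111000110001101110101 ; hops seen [H4,H5] ; pick H5
  Q 101.248.2.6: descend 011001011111100000000010000 ; hops seen [H4,H0] ; pick H0
  del 101.248.2.16/28 (clear depth 28)
  Q 222.60.99.117: descend 11011110001111000110001101110101 ; hops seen [H4,H5] ; pick H5
  Q 101.248.2.5: descend 011001011111100000000010000 ; hops seen [H4,H0] ; pick H0
  Q 101.248.2.8: descend 011001011111100000000010000 ; hops seen [H4,H0] ; pick H0
  del 222.60.99.117/32 (clear depth 32)
  Q 91.124.137.35: descend 01 ; hops seen [H4] ; pick H4
  Q 101.248.2.0: descend 011001011111100000000010000 ; hops seen [H4,H0] ; pick H0
  + 101.248.0.0/20 (H2) depth=20
  + 101.248.2.16/28 (H0) depth=28
  + 222.60.99.112/28 (H0) depth=28
  Q 101.248.2.64: descend 0110010111111000000000100 ; hops seen [H4,H2,H0] ; pick H0
  + 222.60.99.64/26 (H1) depth=26
  del 101.248.0.0/20 (clear depth 20)
  Q 101.248.2.16: descend 0110010111111000000000100001 ; hops seen [H4,H0,H0] ; pick H0
  + 101.0.0.0/8 (H0) depth=8
  + 0.0.0.0/0 (H3) depth=0
  Q 222.60.99.112: descend 11011110001111000110001101110 ; hops seen [H3,H1,H0] ; pick H0
  Q 222.60.99.113: descend 11011110001111000110001101110 ; hops seen [H3,H1,H0] ; pick H0
  + 222.48.0.0/12 (H4) depth=12
  + 222.60.99.116/31 (H3) depth=31
  Q 249.254.79.139: descend 11 ; hops seen [H3] ; pick H3
  Q 222.60.99.116: descend 1101111000111100011000110111010 ; hops seen [H3,H4,H1,H0,H3] ; pick H3
  + 101.240.0.0/12 (H5) depth=12
  Q 222.48.0.0: descend 110111100011 ; hops seen [H3,H4] ; pick H4
  + 101.248.0.0/16 (H2) depth=16
  + 101.248.0.0/16 (H4) depth=16
  del 0.0.0.0/0 (clear depth 0)

== LOOKUPS ==
["H0","H2","H5","H0","H5","H0","H0","H4","H0","H0","H0","H0","H0","H3","H3","H4"]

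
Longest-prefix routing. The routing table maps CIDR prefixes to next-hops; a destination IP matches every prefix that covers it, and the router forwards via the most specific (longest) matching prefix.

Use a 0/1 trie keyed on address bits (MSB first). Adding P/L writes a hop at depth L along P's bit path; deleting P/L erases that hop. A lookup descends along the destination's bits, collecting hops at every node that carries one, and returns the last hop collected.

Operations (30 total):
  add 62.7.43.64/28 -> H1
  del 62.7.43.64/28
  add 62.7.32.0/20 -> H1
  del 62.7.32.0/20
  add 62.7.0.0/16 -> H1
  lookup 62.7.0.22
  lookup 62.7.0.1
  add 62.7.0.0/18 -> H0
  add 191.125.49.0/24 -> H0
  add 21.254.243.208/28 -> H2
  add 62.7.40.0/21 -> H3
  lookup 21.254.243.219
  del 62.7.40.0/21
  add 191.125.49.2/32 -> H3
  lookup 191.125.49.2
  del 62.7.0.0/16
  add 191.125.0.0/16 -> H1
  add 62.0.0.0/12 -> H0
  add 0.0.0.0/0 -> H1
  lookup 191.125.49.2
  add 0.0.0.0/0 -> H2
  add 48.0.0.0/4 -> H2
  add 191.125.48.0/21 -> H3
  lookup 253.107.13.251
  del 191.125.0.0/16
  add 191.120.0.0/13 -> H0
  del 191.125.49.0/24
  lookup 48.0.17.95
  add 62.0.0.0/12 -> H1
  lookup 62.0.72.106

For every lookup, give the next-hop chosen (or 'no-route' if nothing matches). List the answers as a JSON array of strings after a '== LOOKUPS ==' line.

Process each operation:
  + 62.7.43.64/28 (H1) depth=28
  del 62.7.43.64/28 (clear depth 28)
  + 62.7.32.0/20 (H1) depth=20
  del 62.7.32.0/20 (clear depth 20)
  + 62.7.0.0/16 (H1) depth=16
  lookup 62.7.0.22: bits 001111100000011100 walk d0:-→d1:-→d2:-→d3:-→d4:-→d5:-→d6:-→d7:-→d8:-→d9:-→d10:-→d11:-→d12:-→d13:-→d14:-→d15:-→d16:H1→d17:-→d18:- -> H1
  lookup 62.7.0.1: bits 001111100000011100 walk d0:-→d1:-→d2:-→d3:-→d4:-→d5:-→d6:-→d7:-→d8:-→d9:-→d10:-→d11:-→d12:-→d13:-→d14:-→d15:-→d16:H1→d17:-→d18:- -> H1
  + 62.7.0.0/18 (H0) depth=18
  + 191.125.49.0/24 (H0) depth=24
  + 21.254.243.208/28 (H2) depth=28
  + 62.7.40.0/21 (H3) depth=21
  lookup 21.254.243.219: bits 0001010111111110111100111101 walk d0:-→d1:-→d2:-→d3:-→d4:-→d5:-→d6:-→d7:-→d8:-→d9:-→d10:-→d11:-→d12:-→d13:-→d14:-→d15:-→d16:-→d17:-→d18:-→d19:-→d20:-→d21:-→d22:-→d23:-→d24:-→d25:-→d26:-→d27:-→d28:H2 -> H2
  del 62.7.40.0/21 (clear depth 21)
  + 191.125.49.2/32 (H3) depth=32
  lookup 191.125.49.2: bits 10111111011111010011000100000010 walk d0:-→d1:-→d2:-→d3:-→d4:-→d5:-→d6:-→d7:-→d8:-→d9:-→d10:-→d11:-→d12:-→d13:-→d14:-→d15:-→d16:-→d17:-→d18:-→d19:-→d20:-→d21:-→d22:-→d23:-→d24:H0→d25:-→d26:-→d27:-→d28:-→d29:-→d30:-→d31:-→d32:H3 -> H3
  del 62.7.0.0/16 (clear depth 16)
  + 191.125.0.0/16 (H1) depth=16
  + 62.0.0.0/12 (H0) depth=12
  + 0.0.0.0/0 (H1) depth=0
  lookup 191.125.49.2: bits 10111111011111010011000100000010 walk d0:H1→d1:-→d2:-→d3:-→d4:-→d5:-→d6:-→d7:-→d8:-→d9:-→d10:-→d11:-→d12:-→d13:-→d14:-→d15:-→d16:H1→d17:-→d18:-→d19:-→d20:-→d21:-→d22:-→d23:-→d24:H0→d25:-→d26:-→d27:-→d28:-→d29:-→d30:-→d31:-→d32:H3 -> H3
  + 0.0.0.0/0 (H2) depth=0
  + 48.0.0.0/4 (H2) depth=4
  + 191.125.48.0/21 (H3) depth=21
  lookup 253.107.13.251: bits 1 walk d0:H2→d1:- -> H2
  del 191.125.0.0/16 (clear depth 16)
  + 191.120.0.0/13 (H0) depth=13
  del 191.125.49.0/24 (clear depth 24)
  lookup 48.0.17.95: bits 0011 walk d0:H2→d1:-→d2:-→d3:-→d4:H2 -> H2
  + 62.0.0.0/12 (H1) depth=12
  lookup 62.0.72.106: bits 0011111000000 walk d0:H2→d1:-→d2:-→d3:-→d4:H2→d5:-→d6:-→d7:-→d8:-→d9:-→d10:-→d11:-→d12:H1→d13:- -> H1

== LOOKUPS ==
["H1","H1","H2","H3","H3","H2","H2","H1"]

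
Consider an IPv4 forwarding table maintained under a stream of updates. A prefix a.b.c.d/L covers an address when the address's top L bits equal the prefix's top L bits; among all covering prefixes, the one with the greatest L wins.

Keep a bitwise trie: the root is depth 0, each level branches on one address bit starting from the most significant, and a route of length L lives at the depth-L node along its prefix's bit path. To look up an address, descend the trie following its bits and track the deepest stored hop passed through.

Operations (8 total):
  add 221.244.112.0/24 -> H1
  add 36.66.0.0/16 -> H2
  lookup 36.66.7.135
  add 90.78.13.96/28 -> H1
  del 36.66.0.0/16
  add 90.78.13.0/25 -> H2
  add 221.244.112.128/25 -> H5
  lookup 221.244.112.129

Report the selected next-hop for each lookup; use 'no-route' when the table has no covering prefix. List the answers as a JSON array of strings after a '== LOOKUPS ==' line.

Trace:
  + 221.244.112.0/24 (H1) depth=24
  + 36.66.0.0/16 (H2) depth=16
  Q 36.66.7.135: descend 0010010001000010 ; hops seen [H2] ; pick H2
  + 90.78.13.96/28 (H1) depth=28
  del 36.66.0.0/16 (clear depth 16)
  + 90.78.13.0/25 (H2) depth=25
  + 221.244.112.128/25 (H5) depth=25
  Q 221.244.112.129: descend 1101110111110100011100001 ; hops seen [H1,H5] ; pick H5

== LOOKUPS ==
["H2","H5"]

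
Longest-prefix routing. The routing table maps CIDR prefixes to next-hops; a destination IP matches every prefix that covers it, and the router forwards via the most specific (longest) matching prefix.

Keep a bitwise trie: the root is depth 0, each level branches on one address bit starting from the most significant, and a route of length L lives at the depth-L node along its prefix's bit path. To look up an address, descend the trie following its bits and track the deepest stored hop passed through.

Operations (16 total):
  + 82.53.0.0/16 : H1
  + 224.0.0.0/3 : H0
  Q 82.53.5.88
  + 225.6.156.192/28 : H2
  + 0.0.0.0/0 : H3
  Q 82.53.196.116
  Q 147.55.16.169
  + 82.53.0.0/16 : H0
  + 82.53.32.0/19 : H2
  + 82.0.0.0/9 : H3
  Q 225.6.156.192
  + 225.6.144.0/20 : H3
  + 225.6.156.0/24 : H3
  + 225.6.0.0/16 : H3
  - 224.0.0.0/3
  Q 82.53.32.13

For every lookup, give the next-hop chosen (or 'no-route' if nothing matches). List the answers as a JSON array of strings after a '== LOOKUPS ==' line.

Process each operation:
  + 82.53.0.0/16 (H1) depth=16
  + 224.0.0.0/3 (H0) depth=3
  Q 82.53.5.88: descend 0101001000110101 ; hops seen [H1] ; pick H1
  + 225.6.156.192/28 (H2) depth=28
  + 0.0.0.0/0 (H3) depth=0
  Q 82.53.196.116: descend 0101001000110101 ; hops seen [H3,H1] ; pick H1
  Q 147.55.16.169: descend 1 ; hops seen [H3] ; pick H3
  + 82.53.0.0/16 (H0) depth=16
  + 82.53.32.0/19 (H2) depth=19
  + 82.0.0.0/9 (H3) depth=9
  Q 225.6.156.192: descend 1110000100000110100111001100 ; hops seen [H3,H0,H2] ; pick H2
  + 225.6.144.0/20 (H3) depth=20
  + 225.6.156.0/24 (H3) depth=24
  + 225.6.0.0/16 (H3) depth=16
  del 224.0.0.0/3 (clear depth 3)
  Q 82.53.32.13: descend 0101001000110101001 ; hops seen [H3,H3,H0,H2] ; pick H2

== LOOKUPS ==
["H1","H1","H3","H2","H2"]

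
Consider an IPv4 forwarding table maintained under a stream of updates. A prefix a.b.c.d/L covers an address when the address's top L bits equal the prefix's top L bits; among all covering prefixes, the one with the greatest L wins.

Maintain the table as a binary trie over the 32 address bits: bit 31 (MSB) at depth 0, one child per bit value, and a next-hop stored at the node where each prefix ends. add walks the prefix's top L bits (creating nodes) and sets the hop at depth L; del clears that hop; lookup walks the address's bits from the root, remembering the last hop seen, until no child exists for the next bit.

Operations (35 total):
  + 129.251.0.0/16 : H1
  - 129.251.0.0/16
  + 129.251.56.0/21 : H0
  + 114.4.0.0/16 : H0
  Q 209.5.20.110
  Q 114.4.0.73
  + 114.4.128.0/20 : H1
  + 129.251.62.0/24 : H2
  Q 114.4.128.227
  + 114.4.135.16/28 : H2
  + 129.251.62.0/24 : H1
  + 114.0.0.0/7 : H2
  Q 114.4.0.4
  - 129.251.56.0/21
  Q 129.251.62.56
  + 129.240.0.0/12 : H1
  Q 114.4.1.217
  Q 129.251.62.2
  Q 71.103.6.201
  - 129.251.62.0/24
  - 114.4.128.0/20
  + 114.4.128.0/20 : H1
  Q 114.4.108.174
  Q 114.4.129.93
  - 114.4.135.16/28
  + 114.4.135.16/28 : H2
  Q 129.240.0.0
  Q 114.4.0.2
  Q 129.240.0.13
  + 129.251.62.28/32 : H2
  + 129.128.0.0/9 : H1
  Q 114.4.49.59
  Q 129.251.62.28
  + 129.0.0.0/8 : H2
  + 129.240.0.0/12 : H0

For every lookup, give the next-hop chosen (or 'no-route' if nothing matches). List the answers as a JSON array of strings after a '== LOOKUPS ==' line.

Process each operation:
  add 129.251.0.0/16 -> H1 at depth 16
  del 129.251.0.0/16 (clear depth 16)
  add 129.251.56.0/21 -> H0 at depth 21
  add 114.4.0.0/16 -> H0 at depth 16
  lookup 209.5.20.110: bits 1 walk d0:-→d1:- -> no-route
  lookup 114.4.0.73: bits 0111001000000100 walk d0:-→d1:-→d2:-→d3:-→d4:-→d5:-→d6:-→d7:-→d8:-→d9:-→d10:-→d11:-→d12:-→d13:-→d14:-→d15:-→d16:H0 -> H0
  add 114.4.128.0/20 -> H1 at depth 20
  add 129.251.62.0/24 -> H2 at depth 24
  lookup 114.4.128.227: bits 01110010000001001000 walk d0:-→d1:-→d2:-→d3:-→d4:-→d5:-→d6:-→d7:-→d8:-→d9:-→d10:-→d11:-→d12:-→d13:-→d14:-→d15:-→d16:H0→d17:-→d18:-→d19:-→d20:H1 -> H1
  add 114.4.135.16/28 -> H2 at depth 28
  add 129.251.62.0/24 -> H1 at depth 24
  add 114.0.0.0/7 -> H2 at depth 7
  lookup 114.4.0.4: bits 0111001000000100 walk d0:-→d1:-→d2:-→d3:-→d4:-→d5:-→d6:-→d7:H2→d8:-→d9:-→d10:-→d11:-→d12:-→d13:-→d14:-→d15:-→d16:H0 -> H0
  del 129.251.56.0/21 (clear depth 21)
  lookup 129.251.62.56: bits 100000011111101100111110 walk d0:-→d1:-→d2:-→d3:-→d4:-→d5:-→d6:-→d7:-→d8:-→d9:-→d10:-→d11:-→d12:-→d13:-→d14:-→d15:-→d16:-→d17:-→d18:-→d19:-→d20:-→d21:-→d22:-→d23:-→d24:H1 -> H1
  add 129.240.0.0/12 -> H1 at depth 12
  lookup 114.4.1.217: bits 0111001000000100 walk d0:-→d1:-→d2:-→d3:-→d4:-→d5:-→d6:-→d7:H2→d8:-→d9:-→d10:-→d11:-→d12:-→d13:-→d14:-→d15:-→d16:H0 -> H0
  lookup 129.251.62.2: bits 100000011111101100111110 walk d0:-→d1:-→d2:-→d3:-→d4:-→d5:-→d6:-→d7:-→d8:-→d9:-→d10:-→d11:-→d12:H1→d13:-→d14:-→d15:-→d16:-→d17:-→d18:-→d19:-→d20:-→d21:-→d22:-→d23:-→d24:H1 -> H1
  lookup 71.103.6.201: bits 01 walk d0:-→d1:-→d2:- -> no-route
  del 129.251.62.0/24 (clear depth 24)
  del 114.4.128.0/20 (clear depth 20)
  add 114.4.128.0/20 -> H1 at depth 20
  lookup 114.4.108.174: bits 0111001000000100 walk d0:-→d1:-→d2:-→d3:-→d4:-→d5:-→d6:-→d7:H2→d8:-→d9:-→d10:-→d11:-→d12:-→d13:-→d14:-→d15:-→d16:H0 -> H0
  lookup 114.4.129.93: bits 011100100000010010000 walk d0:-→d1:-→d2:-→d3:-→d4:-→d5:-→d6:-→d7:H2→d8:-→d9:-→d10:-→d11:-→d12:-→d13:-→d14:-→d15:-→d16:H0→d17:-→d18:-→d19:-→d20:H1→d21:- -> H1
  del 114.4.135.16/28 (clear depth 28)
  add 114.4.135.16/28 -> H2 at depth 28
  lookup 129.240.0.0: bits 100000011111 walk d0:-→d1:-→d2:-→d3:-→d4:-→d5:-→d6:-→d7:-→d8:-→d9:-→d10:-→d11:-→d12:H1 -> H1
  lookup 114.4.0.2: bits 0111001000000100 walk d0:-→d1:-→d2:-→d3:-→d4:-→d5:-→d6:-→d7:H2→d8:-→d9:-→d10:-→d11:-→d12:-→d13:-→d14:-→d15:-→d16:H0 -> H0
  lookup 129.240.0.13: bits 100000011111 walk d0:-→d1:-→d2:-→d3:-→d4:-→d5:-→d6:-→d7:-→d8:-→d9:-→d10:-→d11:-→d12:H1 -> H1
  add 129.251.62.28/32 -> H2 at depth 32
  add 129.128.0.0/9 -> H1 at depth 9
  lookup 114.4.49.59: bits 0111001000000100 walk d0:-→d1:-→d2:-→d3:-→d4:-→d5:-→d6:-→d7:H2→d8:-→d9:-→d10:-→d11:-→d12:-→d13:-→d14:-→d15:-→d16:H0 -> H0
  lookup 129.251.62.28: bits 10000001111110110011111000011100 walk d0:-→d1:-→d2:-→d3:-→d4:-→d5:-→d6:-→d7:-→d8:-→d9:H1→d10:-→d11:-→d12:H1→d13:-→d14:-→d15:-→d16:-→d17:-→d18:-→d19:-→d20:-→d21:-→d22:-→d23:-→d24:-→d25:-→d26:-→d27:-→d28:-→d29:-→d30:-→d31:-→d32:H2 -> H2
  add 129.0.0.0/8 -> H2 at depth 8
  add 129.240.0.0/12 -> H0 at depth 12

== LOOKUPS ==
["no-route","H0","H1","H0","H1","H0","H1","no-route","H0","H1","H1","H0","H1","H0","H2"]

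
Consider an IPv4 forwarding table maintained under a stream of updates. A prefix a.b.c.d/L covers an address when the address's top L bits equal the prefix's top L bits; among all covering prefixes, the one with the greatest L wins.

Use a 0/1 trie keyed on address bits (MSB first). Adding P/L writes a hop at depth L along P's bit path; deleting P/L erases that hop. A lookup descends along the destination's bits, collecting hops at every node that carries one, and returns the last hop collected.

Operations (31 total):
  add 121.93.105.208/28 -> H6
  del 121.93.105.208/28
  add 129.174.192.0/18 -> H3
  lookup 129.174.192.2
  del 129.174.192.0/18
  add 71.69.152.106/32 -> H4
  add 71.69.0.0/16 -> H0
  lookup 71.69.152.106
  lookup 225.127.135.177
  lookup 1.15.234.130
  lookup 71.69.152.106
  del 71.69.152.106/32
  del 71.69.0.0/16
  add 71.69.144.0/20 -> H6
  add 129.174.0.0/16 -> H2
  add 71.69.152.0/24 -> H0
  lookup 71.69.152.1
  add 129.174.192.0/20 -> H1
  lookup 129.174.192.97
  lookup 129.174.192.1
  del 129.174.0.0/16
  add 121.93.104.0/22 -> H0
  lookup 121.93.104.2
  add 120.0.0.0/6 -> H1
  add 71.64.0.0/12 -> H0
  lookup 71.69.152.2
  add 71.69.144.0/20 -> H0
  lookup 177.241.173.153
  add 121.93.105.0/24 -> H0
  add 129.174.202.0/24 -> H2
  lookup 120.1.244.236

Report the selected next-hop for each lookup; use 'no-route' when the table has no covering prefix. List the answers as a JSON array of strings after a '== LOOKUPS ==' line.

Apply in order:
  + 121.93.105.208/28 (H6) depth=28
  - 121.93.105.208/28 clear@28
  + 129.174.192.0/18 (H3) depth=18
  ? 129.174.192.2  path d0:-→d1:-→d2:-→d3:-→d4:-→d5:-→d6:-→d7:-→d8:-→d9:-→d10:-→d11:-→d12:-→d13:-→d14:-→d15:-→d16:-→d17:-→d18:H3  best=H3
  - 129.174.192.0/18 clear@18
  + 71.69.152.106/32 (H4) depth=32
  + 71.69.0.0/16 (H0) depth=16
  ? 71.69.152.106  path d0:-→d1:-→d2:-→d3:-→d4:-→d5:-→d6:-→d7:-→d8:-→d9:-→d10:-→d11:-→d12:-→d13:-→d14:-→d15:-→d16:H0→d17:-→d18:-→d19:-→d20:-→d21:-→d22:-→d23:-→d24:-→d25:-→d26:-→d27:-→d28:-→d29:-→d30:-→d31:-→d32:H4  best=H4
  ? 225.127.135.177  path d0:-→d1:-  best=no-route
  ? 1.15.234.130  path d0:-→d1:-  best=no-route
  ? 71.69.152.106  path d0:-→d1:-→d2:-→d3:-→d4:-→d5:-→d6:-→d7:-→d8:-→d9:-→d10:-→d11:-→d12:-→d13:-→d14:-→d15:-→d16:H0→d17:-→d18:-→d19:-→d20:-→d21:-→d22:-→d23:-→d24:-→d25:-→d26:-→d27:-→d28:-→d29:-→d30:-→d31:-→d32:H4  best=H4
  - 71.69.152.106/32 clear@32
  - 71.69.0.0/16 clear@16
  + 71.69.144.0/20 (H6) depth=20
  + 129.174.0.0/16 (H2) depth=16
  + 71.69.152.0/24 (H0) depth=24
  ? 71.69.152.1  path d0:-→d1:-→d2:-→d3:-→d4:-→d5:-→d6:-→d7:-→d8:-→d9:-→d10:-→d11:-→d12:-→d13:-→d14:-→d15:-→d16:-→d17:-→d18:-→d19:-→d20:H6→d21:-→d22:-→d23:-→d24:H0→d25:-  best=H0
  + 129.174.192.0/20 (H1) depth=20
  ? 129.174.192.97  path d0:-→d1:-→d2:-→d3:-→d4:-→d5:-→d6:-→d7:-→d8:-→d9:-→d10:-→d11:-→d12:-→d13:-→d14:-→d15:-→d16:H2→d17:-→d18:-→d19:-→d20:H1  best=H1
  ? 129.174.192.1  path d0:-→d1:-→d2:-→d3:-→d4:-→d5:-→d6:-→d7:-→d8:-→d9:-→d10:-→d11:-→d12:-→d13:-→d14:-→d15:-→d16:H2→d17:-→d18:-→d19:-→d20:H1  best=H1
  - 129.174.0.0/16 clear@16
  + 121.93.104.0/22 (H0) depth=22
  ? 121.93.104.2  path d0:-→d1:-→d2:-→d3:-→d4:-→d5:-→d6:-→d7:-→d8:-→d9:-→d10:-→d11:-→d12:-→d13:-→d14:-→d15:-→d16:-→d17:-→d18:-→d19:-→d20:-→d21:-→d22:H0→d23:-  best=H0
  + 120.0.0.0/6 (H1) depth=6
  + 71.64.0.0/12 (H0) depth=12
  ? 71.69.152.2  path d0:-→d1:-→d2:-→d3:-→d4:-→d5:-→d6:-→d7:-→d8:-→d9:-→d10:-→d11:-→d12:H0→d13:-→d14:-→d15:-→d16:-→d17:-→d18:-→d19:-→d20:H6→d21:-→d22:-→d23:-→d24:H0→d25:-  best=H0
  + 71.69.144.0/20 (H0) depth=20
  ? 177.241.173.153  path d0:-→d1:-→d2:-  best=no-route
  + 121.93.105.0/24 (H0) depth=24
  + 129.174.202.0/24 (H2) depth=24
  ? 120.1.244.236  path d0:-→d1:-→d2:-→d3:-→d4:-→d5:-→d6:H1→d7:-  best=H1

== LOOKUPS ==
["H3","H4","no-route","no-route","H4","H0","H1","H1","H0","H0","no-route","H1"]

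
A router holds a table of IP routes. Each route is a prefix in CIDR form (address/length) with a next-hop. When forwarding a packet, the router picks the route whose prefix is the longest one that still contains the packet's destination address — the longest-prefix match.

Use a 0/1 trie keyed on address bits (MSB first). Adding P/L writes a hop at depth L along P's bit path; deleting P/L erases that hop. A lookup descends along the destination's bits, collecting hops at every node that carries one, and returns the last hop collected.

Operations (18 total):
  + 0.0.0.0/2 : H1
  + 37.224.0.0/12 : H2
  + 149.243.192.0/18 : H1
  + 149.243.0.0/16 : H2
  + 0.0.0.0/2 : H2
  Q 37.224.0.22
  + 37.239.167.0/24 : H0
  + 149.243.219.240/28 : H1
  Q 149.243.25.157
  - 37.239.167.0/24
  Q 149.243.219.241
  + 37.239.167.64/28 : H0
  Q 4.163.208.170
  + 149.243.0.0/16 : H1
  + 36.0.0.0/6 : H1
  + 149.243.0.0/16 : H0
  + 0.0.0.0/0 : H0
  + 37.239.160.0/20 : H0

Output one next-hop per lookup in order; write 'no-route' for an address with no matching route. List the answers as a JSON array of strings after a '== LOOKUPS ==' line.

Trace:
  add 0.0.0.0/2 -> H1 at depth 2
  add 37.224.0.0/12 -> H2 at depth 12
  add 149.243.192.0/18 -> H1 at depth 18
  add 149.243.0.0/16 -> H2 at depth 16
  add 0.0.0.0/2 -> H2 at depth 2
  ? 37.224.0.22  path d0:-→d1:-→d2:H2→d3:-→d4:-→d5:-→d6:-→d7:-→d8:-→d9:-→d10:-→d11:-→d12:H2  best=H2
  add 37.239.167.0/24 -> H0 at depth 24
  add 149.243.219.240/28 -> H1 at depth 28
  ? 149.243.25.157  path d0:-→d1:-→d2:-→d3:-→d4:-→d5:-→d6:-→d7:-→d8:-→d9:-→d10:-→d11:-→d12:-→d13:-→d14:-→d15:-→d16:H2  best=H2
  - 37.239.167.0/24 clear@24
  ? 149.243.219.241  path d0:-→d1:-→d2:-→d3:-→d4:-→d5:-→d6:-→d7:-→d8:-→d9:-→d10:-→d11:-→d12:-→d13:-→d14:-→d15:-→d16:H2→d17:-→d18:H1→d19:-→d20:-→d21:-→d22:-→d23:-→d24:-→d25:-→d26:-→d27:-→d28:H1  best=H1
  add 37.239.167.64/28 -> H0 at depth 28
  ? 4.163.208.170  path d0:-→d1:-→d2:H2  best=H2
  add 149.243.0.0/16 -> H1 at depth 16
  add 36.0.0.0/6 -> H1 at depth 6
  add 149.243.0.0/16 -> H0 at depth 16
  add 0.0.0.0/0 -> H0 at depth 0
  add 37.239.160.0/20 -> H0 at depth 20

== LOOKUPS ==
["H2","H2","H1","H2"]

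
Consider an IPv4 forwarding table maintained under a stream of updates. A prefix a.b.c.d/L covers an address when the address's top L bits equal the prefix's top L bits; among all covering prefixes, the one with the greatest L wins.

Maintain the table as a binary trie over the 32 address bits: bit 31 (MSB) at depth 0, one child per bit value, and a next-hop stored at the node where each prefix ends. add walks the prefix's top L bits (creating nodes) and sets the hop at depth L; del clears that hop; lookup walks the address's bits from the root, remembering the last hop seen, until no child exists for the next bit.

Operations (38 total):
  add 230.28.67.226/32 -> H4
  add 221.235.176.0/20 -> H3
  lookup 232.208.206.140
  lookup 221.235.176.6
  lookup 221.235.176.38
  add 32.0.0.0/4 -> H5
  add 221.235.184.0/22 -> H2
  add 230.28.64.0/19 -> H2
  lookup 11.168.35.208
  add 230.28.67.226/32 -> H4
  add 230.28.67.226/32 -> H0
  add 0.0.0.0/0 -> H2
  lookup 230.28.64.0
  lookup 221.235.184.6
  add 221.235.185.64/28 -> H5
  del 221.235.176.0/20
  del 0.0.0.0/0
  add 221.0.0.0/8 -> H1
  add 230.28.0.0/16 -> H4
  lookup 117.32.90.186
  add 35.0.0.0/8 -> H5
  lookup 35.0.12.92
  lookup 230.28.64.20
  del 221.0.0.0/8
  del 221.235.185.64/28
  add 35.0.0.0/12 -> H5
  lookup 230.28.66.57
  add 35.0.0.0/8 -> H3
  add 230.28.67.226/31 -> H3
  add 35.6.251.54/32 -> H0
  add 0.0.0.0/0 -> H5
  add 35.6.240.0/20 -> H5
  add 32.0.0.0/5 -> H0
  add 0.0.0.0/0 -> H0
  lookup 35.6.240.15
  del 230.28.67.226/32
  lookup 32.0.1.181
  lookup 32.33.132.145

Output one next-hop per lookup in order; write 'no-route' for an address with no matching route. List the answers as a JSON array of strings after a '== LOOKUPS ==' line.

Apply in order:
  + 230.28.67.226/32 (H4) depth=32
  + 221.235.176.0/20 (H3) depth=20
  lookup 232.208.206.140: bits 1110 walk d0:-→d1:-→d2:-→d3:-→d4:- -> no-route
  lookup 221.235.176.6: bits 11011101111010111011 walk d0:-→d1:-→d2:-→d3:-→d4:-→d5:-→d6:-→d7:-→d8:-→d9:-→d10:-→d11:-→d12:-→d13:-→d14:-→d15:-→d16:-→d17:-→d18:-→d19:-→d20:H3 -> H3
  lookup 221.235.176.38: bits 11011101111010111011 walk d0:-→d1:-→d2:-→d3:-→d4:-→d5:-→d6:-→d7:-→d8:-→d9:-→d10:-→d11:-→d12:-→d13:-→d14:-→d15:-→d16:-→d17:-→d18:-→d19:-→d20:H3 -> H3
  + 32.0.0.0/4 (H5) depth=4
  + 221.235.184.0/22 (H2) depth=22
  + 230.28.64.0/19 (H2) depth=19
  lookup 11.168.35.208: bits 00 walk d0:-→d1:-→d2:- -> no-route
  + 230.28.67.226/32 (H4) depth=32
  + 230.28.67.226/32 (H0) depth=32
  + 0.0.0.0/0 (H2) depth=0
  lookup 230.28.64.0: bits 1110011000011100010000 walk d0:H2→d1:-→d2:-→d3:-→d4:-→d5:-→d6:-→d7:-→d8:-→d9:-→d10:-→d11:-→d12:-→d13:-→d14:-→d15:-→d16:-→d17:-→d18:-→d19:H2→d20:-→d21:-→d22:- -> H2
  lookup 221.235.184.6: bits 1101110111101011101110 walk d0:H2→d1:-→d2:-→d3:-→d4:-→d5:-→d6:-→d7:-→d8:-→d9:-→d10:-→d11:-→d12:-→d13:-→d14:-→d15:-→d16:-→d17:-→d18:-→d19:-→d20:H3→d21:-→d22:H2 -> H2
  + 221.235.185.64/28 (H5) depth=28
  - 221.235.176.0/20 clear@20
  - 0.0.0.0/0 clear@0
  + 221.0.0.0/8 (H1) depth=8
  + 230.28.0.0/16 (H4) depth=16
  lookup 117.32.90.186: bits 0 walk d0:-→d1:- -> no-route
  + 35.0.0.0/8 (H5) depth=8
  lookup 35.0.12.92: bits 00100011 walk d0:-→d1:-→d2:-→d3:-→d4:H5→d5:-→d6:-→d7:-→d8:H5 -> H5
  lookup 230.28.64.20: bits 1110011000011100010000 walk d0:-→d1:-→d2:-→d3:-→d4:-→d5:-→d6:-→d7:-→d8:-→d9:-→d10:-→d11:-→d12:-→d13:-→d14:-→d15:-→d16:H4→d17:-→d18:-→d19:H2→d20:-→d21:-→d22:- -> H2
  - 221.0.0.0/8 clear@8
  - 221.235.185.64/28 clear@28
  + 35.0.0.0/12 (H5) depth=12
  lookup 230.28.66.57: bits 11100110000111000100001 walk d0:-→d1:-→d2:-→d3:-→d4:-→d5:-→d6:-→d7:-→d8:-→d9:-→d10:-→d11:-→d12:-→d13:-→d14:-→d15:-→d16:H4→d17:-→d18:-→d19:H2→d20:-→d21:-→d22:-→d23:- -> H2
  + 35.0.0.0/8 (H3) depth=8
  + 230.28.67.226/31 (H3) depth=31
  + 35.6.251.54/32 (H0) depth=32
  + 0.0.0.0/0 (H5) depth=0
  + 35.6.240.0/20 (H5) depth=20
  + 32.0.0.0/5 (H0) depth=5
  + 0.0.0.0/0 (H0) depth=0
  lookup 35.6.240.15: bits 00100011000001101111 walk d0:H0→d1:-→d2:-→d3:-→d4:H5→d5:H0→d6:-→d7:-→d8:H3→d9:-→d10:-→d11:-→d12:H5→d13:-→d14:-→d15:-→d16:-→d17:-→d18:-→d19:-→d20:H5 -> H5
  - 230.28.67.226/32 clear@32
  lookup 32.0.1.181: bits 001000 walk d0:H0→d1:-→d2:-→d3:-→d4:H5→d5:H0→d6:- -> H0
  lookup 32.33.132.145: bits 001000 walk d0:H0→d1:-→d2:-→d3:-→d4:H5→d5:H0→d6:- -> H0

== LOOKUPS ==
["no-route","H3","H3","no-route","H2","H2","no-route","H5","H2","H2","H5","H0","H0"]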